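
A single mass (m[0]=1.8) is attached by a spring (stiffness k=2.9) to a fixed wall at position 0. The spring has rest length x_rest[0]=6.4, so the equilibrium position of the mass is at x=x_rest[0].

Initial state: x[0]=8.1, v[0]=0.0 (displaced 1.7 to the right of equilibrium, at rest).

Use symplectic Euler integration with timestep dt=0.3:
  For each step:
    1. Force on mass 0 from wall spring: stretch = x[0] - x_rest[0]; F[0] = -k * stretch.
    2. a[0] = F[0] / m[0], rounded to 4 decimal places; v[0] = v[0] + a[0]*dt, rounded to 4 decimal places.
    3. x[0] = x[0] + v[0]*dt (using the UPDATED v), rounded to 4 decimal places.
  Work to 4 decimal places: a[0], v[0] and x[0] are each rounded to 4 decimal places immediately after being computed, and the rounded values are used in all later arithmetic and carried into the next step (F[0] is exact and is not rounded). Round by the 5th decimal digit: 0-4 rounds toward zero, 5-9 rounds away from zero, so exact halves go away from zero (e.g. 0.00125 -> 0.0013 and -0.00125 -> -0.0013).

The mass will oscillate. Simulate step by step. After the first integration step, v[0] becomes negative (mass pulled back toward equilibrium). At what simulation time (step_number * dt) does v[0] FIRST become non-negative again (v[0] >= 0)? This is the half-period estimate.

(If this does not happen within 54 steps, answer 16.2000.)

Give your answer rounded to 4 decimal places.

Step 0: x=[8.1000] v=[0.0000]
Step 1: x=[7.8535] v=[-0.8217]
Step 2: x=[7.3962] v=[-1.5242]
Step 3: x=[6.7945] v=[-2.0057]
Step 4: x=[6.1356] v=[-2.1964]
Step 5: x=[5.5150] v=[-2.0686]
Step 6: x=[5.0227] v=[-1.6409]
Step 7: x=[4.7301] v=[-0.9752]
Step 8: x=[4.6797] v=[-0.1681]
Step 9: x=[4.8787] v=[0.6634]
First v>=0 after going negative at step 9, time=2.7000

Answer: 2.7000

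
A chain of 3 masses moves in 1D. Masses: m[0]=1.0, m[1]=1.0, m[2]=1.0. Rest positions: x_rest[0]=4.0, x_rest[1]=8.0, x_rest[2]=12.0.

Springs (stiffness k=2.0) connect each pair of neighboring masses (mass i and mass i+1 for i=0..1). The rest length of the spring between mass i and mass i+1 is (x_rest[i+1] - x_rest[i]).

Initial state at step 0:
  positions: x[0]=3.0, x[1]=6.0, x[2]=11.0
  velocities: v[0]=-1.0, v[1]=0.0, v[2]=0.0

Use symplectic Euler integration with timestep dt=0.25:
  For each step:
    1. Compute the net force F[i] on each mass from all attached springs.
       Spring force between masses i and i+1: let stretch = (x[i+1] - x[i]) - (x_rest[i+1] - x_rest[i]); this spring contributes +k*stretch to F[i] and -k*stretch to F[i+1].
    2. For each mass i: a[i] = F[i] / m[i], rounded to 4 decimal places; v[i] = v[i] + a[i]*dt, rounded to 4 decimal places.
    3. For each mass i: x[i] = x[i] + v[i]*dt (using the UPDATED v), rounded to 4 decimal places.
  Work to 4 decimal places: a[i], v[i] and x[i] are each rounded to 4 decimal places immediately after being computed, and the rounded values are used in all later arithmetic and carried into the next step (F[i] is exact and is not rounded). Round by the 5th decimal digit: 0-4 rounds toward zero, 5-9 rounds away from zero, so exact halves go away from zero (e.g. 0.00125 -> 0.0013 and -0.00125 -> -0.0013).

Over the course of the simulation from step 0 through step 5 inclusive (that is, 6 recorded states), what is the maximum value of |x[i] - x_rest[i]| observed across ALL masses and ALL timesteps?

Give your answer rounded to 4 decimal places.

Answer: 2.4401

Derivation:
Step 0: x=[3.0000 6.0000 11.0000] v=[-1.0000 0.0000 0.0000]
Step 1: x=[2.6250 6.2500 10.8750] v=[-1.5000 1.0000 -0.5000]
Step 2: x=[2.2031 6.6250 10.6719] v=[-1.6875 1.5000 -0.8125]
Step 3: x=[1.8340 6.9531 10.4629] v=[-1.4766 1.3125 -0.8360]
Step 4: x=[1.6047 7.0801 10.3152] v=[-0.9171 0.5079 -0.5909]
Step 5: x=[1.5599 6.9270 10.2631] v=[-0.1794 -0.6123 -0.2085]
Max displacement = 2.4401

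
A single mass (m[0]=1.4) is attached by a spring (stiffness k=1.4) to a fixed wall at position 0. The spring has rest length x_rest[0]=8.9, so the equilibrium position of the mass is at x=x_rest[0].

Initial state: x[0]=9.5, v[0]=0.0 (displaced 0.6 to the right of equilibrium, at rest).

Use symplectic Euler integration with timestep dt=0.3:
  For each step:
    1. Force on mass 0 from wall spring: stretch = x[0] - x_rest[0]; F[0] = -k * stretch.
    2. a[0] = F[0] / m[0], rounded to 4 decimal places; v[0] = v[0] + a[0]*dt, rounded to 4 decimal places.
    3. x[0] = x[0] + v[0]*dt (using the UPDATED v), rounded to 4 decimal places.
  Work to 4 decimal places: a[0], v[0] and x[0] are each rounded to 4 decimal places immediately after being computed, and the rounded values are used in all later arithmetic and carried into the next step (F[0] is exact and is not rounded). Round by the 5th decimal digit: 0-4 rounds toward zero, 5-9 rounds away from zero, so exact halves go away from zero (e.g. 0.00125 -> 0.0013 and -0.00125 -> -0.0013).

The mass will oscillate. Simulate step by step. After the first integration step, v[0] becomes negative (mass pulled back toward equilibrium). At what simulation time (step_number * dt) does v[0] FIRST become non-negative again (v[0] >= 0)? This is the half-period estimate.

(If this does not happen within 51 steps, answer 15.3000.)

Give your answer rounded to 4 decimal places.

Answer: 3.3000

Derivation:
Step 0: x=[9.5000] v=[0.0000]
Step 1: x=[9.4460] v=[-0.1800]
Step 2: x=[9.3429] v=[-0.3438]
Step 3: x=[9.1999] v=[-0.4767]
Step 4: x=[9.0299] v=[-0.5667]
Step 5: x=[8.8482] v=[-0.6057]
Step 6: x=[8.6711] v=[-0.5902]
Step 7: x=[8.5147] v=[-0.5215]
Step 8: x=[8.3929] v=[-0.4059]
Step 9: x=[8.3168] v=[-0.2538]
Step 10: x=[8.2932] v=[-0.0788]
Step 11: x=[8.3242] v=[0.1032]
First v>=0 after going negative at step 11, time=3.3000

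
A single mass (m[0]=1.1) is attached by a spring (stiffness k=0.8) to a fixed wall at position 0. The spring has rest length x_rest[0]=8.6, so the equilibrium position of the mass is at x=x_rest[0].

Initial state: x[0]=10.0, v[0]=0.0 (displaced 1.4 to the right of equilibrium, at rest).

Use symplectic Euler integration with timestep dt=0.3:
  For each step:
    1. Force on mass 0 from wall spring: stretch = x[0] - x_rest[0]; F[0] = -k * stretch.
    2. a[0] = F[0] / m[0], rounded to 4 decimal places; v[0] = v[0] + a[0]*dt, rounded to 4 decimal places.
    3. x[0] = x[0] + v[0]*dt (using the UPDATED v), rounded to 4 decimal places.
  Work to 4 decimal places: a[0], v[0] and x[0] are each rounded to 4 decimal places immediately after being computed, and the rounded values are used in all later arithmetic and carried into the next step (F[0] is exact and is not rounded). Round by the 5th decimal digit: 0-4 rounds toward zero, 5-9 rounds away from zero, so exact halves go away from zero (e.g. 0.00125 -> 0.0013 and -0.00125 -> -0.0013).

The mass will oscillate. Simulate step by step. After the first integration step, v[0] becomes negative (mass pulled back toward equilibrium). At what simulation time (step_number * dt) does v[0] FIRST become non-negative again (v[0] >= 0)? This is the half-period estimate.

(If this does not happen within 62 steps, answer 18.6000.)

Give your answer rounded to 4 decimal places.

Step 0: x=[10.0000] v=[0.0000]
Step 1: x=[9.9084] v=[-0.3055]
Step 2: x=[9.7311] v=[-0.5910]
Step 3: x=[9.4798] v=[-0.8378]
Step 4: x=[9.1709] v=[-1.0298]
Step 5: x=[8.8246] v=[-1.1544]
Step 6: x=[8.4636] v=[-1.2034]
Step 7: x=[8.1115] v=[-1.1736]
Step 8: x=[7.7914] v=[-1.0670]
Step 9: x=[7.5242] v=[-0.8906]
Step 10: x=[7.3274] v=[-0.6559]
Step 11: x=[7.2139] v=[-0.3783]
Step 12: x=[7.1911] v=[-0.0759]
Step 13: x=[7.2606] v=[0.2315]
First v>=0 after going negative at step 13, time=3.9000

Answer: 3.9000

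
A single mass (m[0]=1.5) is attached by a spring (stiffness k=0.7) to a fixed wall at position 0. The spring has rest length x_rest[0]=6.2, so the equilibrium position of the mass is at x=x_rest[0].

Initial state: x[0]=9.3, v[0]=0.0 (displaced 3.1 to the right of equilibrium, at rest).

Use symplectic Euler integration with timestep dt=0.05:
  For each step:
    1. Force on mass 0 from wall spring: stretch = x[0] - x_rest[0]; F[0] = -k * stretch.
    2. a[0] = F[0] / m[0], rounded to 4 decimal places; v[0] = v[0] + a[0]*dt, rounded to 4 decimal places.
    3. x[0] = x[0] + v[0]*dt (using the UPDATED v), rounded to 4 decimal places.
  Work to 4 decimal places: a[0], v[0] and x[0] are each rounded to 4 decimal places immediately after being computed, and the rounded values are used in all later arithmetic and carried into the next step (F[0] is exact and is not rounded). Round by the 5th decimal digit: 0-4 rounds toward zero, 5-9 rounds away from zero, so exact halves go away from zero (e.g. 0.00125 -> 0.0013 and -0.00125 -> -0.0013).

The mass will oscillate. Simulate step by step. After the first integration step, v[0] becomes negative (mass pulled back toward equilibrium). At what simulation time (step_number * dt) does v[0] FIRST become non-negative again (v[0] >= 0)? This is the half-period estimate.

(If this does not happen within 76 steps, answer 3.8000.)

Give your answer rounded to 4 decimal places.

Answer: 3.8000

Derivation:
Step 0: x=[9.3000] v=[0.0000]
Step 1: x=[9.2964] v=[-0.0723]
Step 2: x=[9.2892] v=[-0.1446]
Step 3: x=[9.2784] v=[-0.2167]
Step 4: x=[9.2640] v=[-0.2885]
Step 5: x=[9.2460] v=[-0.3600]
Step 6: x=[9.2244] v=[-0.4311]
Step 7: x=[9.1993] v=[-0.5017]
Step 8: x=[9.1707] v=[-0.5717]
Step 9: x=[9.1387] v=[-0.6410]
Step 10: x=[9.1032] v=[-0.7096]
Step 11: x=[9.0643] v=[-0.7773]
Step 12: x=[9.0221] v=[-0.8441]
Step 13: x=[8.9766] v=[-0.9100]
Step 14: x=[8.9279] v=[-0.9748]
Step 15: x=[8.8760] v=[-1.0385]
Step 16: x=[8.8210] v=[-1.1009]
Step 17: x=[8.7629] v=[-1.1621]
Step 18: x=[8.7018] v=[-1.2219]
Step 19: x=[8.6378] v=[-1.2803]
Step 20: x=[8.5709] v=[-1.3372]
Step 21: x=[8.5013] v=[-1.3925]
Step 22: x=[8.4290] v=[-1.4462]
Step 23: x=[8.3541] v=[-1.4982]
Step 24: x=[8.2767] v=[-1.5485]
Step 25: x=[8.1969] v=[-1.5970]
Step 26: x=[8.1147] v=[-1.6436]
Step 27: x=[8.0303] v=[-1.6883]
Step 28: x=[7.9438] v=[-1.7310]
Step 29: x=[7.8552] v=[-1.7717]
Step 30: x=[7.7647] v=[-1.8103]
Step 31: x=[7.6724] v=[-1.8468]
Step 32: x=[7.5783] v=[-1.8812]
Step 33: x=[7.4826] v=[-1.9134]
Step 34: x=[7.3854] v=[-1.9433]
Step 35: x=[7.2869] v=[-1.9710]
Step 36: x=[7.1871] v=[-1.9964]
Step 37: x=[7.0861] v=[-2.0194]
Step 38: x=[6.9841] v=[-2.0401]
Step 39: x=[6.8812] v=[-2.0584]
Step 40: x=[6.7775] v=[-2.0743]
Step 41: x=[6.6731] v=[-2.0878]
Step 42: x=[6.5682] v=[-2.0988]
Step 43: x=[6.4628] v=[-2.1074]
Step 44: x=[6.3571] v=[-2.1135]
Step 45: x=[6.2512] v=[-2.1172]
Step 46: x=[6.1453] v=[-2.1184]
Step 47: x=[6.0394] v=[-2.1171]
Step 48: x=[5.9337] v=[-2.1134]
Step 49: x=[5.8283] v=[-2.1072]
Step 50: x=[5.7234] v=[-2.0985]
Step 51: x=[5.6190] v=[-2.0874]
Step 52: x=[5.5153] v=[-2.0738]
Step 53: x=[5.4124] v=[-2.0578]
Step 54: x=[5.3104] v=[-2.0394]
Step 55: x=[5.2095] v=[-2.0186]
Step 56: x=[5.1097] v=[-1.9955]
Step 57: x=[5.0112] v=[-1.9701]
Step 58: x=[4.9141] v=[-1.9424]
Step 59: x=[4.8185] v=[-1.9124]
Step 60: x=[4.7245] v=[-1.8802]
Step 61: x=[4.6322] v=[-1.8458]
Step 62: x=[4.5417] v=[-1.8092]
Step 63: x=[4.4532] v=[-1.7705]
Step 64: x=[4.3667] v=[-1.7297]
Step 65: x=[4.2824] v=[-1.6869]
Step 66: x=[4.2003] v=[-1.6422]
Step 67: x=[4.1205] v=[-1.5955]
Step 68: x=[4.0432] v=[-1.5470]
Step 69: x=[3.9684] v=[-1.4967]
Step 70: x=[3.8962] v=[-1.4446]
Step 71: x=[3.8267] v=[-1.3908]
Step 72: x=[3.7599] v=[-1.3354]
Step 73: x=[3.6960] v=[-1.2785]
Step 74: x=[3.6350] v=[-1.2201]
Step 75: x=[3.5770] v=[-1.1603]
Step 76: x=[3.5220] v=[-1.0991]
v[0] did not become non-negative within 76 steps; using fallback time=3.8000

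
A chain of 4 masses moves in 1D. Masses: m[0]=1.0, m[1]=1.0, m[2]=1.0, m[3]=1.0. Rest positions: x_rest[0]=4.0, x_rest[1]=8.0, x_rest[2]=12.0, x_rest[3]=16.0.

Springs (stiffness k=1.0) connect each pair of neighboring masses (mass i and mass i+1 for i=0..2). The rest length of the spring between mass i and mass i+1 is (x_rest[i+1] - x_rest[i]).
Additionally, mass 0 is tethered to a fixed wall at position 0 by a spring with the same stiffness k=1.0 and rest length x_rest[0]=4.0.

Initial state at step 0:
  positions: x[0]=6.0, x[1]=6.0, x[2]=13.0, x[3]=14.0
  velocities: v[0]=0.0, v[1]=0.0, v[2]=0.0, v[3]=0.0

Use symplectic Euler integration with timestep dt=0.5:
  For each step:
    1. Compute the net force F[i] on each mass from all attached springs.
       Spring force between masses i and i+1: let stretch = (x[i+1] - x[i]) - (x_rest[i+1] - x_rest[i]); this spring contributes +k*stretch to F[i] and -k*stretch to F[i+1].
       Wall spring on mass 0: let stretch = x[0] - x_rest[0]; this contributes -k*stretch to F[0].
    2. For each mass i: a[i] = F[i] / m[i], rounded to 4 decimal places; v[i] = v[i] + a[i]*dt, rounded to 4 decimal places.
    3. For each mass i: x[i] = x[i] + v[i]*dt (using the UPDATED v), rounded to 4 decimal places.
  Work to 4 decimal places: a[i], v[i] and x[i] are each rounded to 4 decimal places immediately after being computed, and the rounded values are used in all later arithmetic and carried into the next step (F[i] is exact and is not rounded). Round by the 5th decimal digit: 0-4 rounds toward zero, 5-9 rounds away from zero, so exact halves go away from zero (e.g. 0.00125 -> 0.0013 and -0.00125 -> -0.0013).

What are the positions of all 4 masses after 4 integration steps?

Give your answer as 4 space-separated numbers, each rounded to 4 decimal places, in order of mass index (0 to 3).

Answer: 2.6758 8.0118 11.0860 16.0235

Derivation:
Step 0: x=[6.0000 6.0000 13.0000 14.0000] v=[0.0000 0.0000 0.0000 0.0000]
Step 1: x=[4.5000 7.7500 11.5000 14.7500] v=[-3.0000 3.5000 -3.0000 1.5000]
Step 2: x=[2.6875 9.6250 9.8750 15.6875] v=[-3.6250 3.7500 -3.2500 1.8750]
Step 3: x=[1.9375 9.8282 9.6406 16.1719] v=[-1.5000 0.4063 -0.4688 0.9688]
Step 4: x=[2.6758 8.0118 11.0860 16.0235] v=[1.4766 -3.6329 2.8907 -0.2969]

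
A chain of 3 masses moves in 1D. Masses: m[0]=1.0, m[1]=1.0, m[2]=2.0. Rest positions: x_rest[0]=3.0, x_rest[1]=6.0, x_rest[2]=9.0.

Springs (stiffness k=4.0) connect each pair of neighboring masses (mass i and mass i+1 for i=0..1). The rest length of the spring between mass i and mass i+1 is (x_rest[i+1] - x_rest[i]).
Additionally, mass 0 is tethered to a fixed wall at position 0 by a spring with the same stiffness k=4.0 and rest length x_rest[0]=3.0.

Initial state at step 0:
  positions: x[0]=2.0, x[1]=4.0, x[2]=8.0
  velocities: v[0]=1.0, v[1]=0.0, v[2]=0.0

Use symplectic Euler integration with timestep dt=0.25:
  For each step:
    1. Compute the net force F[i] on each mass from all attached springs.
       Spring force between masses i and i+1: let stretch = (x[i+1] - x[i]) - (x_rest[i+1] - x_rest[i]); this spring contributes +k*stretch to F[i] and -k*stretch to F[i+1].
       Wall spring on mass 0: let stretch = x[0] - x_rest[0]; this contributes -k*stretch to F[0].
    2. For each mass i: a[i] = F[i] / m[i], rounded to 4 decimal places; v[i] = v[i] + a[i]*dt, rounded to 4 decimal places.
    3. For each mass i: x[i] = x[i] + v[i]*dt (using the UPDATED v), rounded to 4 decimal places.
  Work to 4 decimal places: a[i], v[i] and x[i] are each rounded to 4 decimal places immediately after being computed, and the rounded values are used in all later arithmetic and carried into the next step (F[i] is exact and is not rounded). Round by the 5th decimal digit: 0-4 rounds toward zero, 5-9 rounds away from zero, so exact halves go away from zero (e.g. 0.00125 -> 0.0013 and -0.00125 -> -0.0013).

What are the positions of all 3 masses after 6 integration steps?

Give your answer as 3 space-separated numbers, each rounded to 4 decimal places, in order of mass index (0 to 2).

Answer: 3.6999 5.8660 8.3741

Derivation:
Step 0: x=[2.0000 4.0000 8.0000] v=[1.0000 0.0000 0.0000]
Step 1: x=[2.2500 4.5000 7.8750] v=[1.0000 2.0000 -0.5000]
Step 2: x=[2.5000 5.2813 7.7031] v=[1.0000 3.1250 -0.6875]
Step 3: x=[2.8203 5.9727 7.6035] v=[1.2813 2.7655 -0.3984]
Step 4: x=[3.2237 6.2837 7.6751] v=[1.6134 1.2439 0.2862]
Step 5: x=[3.5861 6.1775 7.9477] v=[1.4497 -0.4247 1.0905]
Step 6: x=[3.6999 5.8660 8.3741] v=[0.4550 -1.2459 1.7054]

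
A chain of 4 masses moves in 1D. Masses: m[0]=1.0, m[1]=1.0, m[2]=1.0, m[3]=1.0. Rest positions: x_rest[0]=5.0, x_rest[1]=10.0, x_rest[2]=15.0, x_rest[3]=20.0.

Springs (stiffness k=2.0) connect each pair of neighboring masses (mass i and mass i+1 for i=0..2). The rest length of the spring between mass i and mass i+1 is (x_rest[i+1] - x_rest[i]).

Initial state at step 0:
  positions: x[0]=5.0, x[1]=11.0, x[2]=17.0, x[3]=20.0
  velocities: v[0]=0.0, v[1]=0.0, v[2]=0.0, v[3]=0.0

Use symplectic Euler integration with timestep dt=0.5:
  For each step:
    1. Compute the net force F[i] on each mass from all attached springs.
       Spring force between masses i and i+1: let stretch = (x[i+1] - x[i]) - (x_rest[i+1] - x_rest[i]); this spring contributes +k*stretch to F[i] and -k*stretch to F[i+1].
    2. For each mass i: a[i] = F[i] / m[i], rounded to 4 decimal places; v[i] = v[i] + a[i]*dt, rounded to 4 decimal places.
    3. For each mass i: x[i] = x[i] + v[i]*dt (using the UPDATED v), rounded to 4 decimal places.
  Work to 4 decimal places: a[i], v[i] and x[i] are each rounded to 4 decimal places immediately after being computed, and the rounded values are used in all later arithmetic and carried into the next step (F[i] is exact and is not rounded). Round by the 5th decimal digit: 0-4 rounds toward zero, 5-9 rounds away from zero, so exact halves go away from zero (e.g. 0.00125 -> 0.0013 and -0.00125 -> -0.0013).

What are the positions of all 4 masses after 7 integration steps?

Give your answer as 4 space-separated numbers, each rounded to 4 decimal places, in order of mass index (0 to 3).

Step 0: x=[5.0000 11.0000 17.0000 20.0000] v=[0.0000 0.0000 0.0000 0.0000]
Step 1: x=[5.5000 11.0000 15.5000 21.0000] v=[1.0000 0.0000 -3.0000 2.0000]
Step 2: x=[6.2500 10.5000 14.5000 21.7500] v=[1.5000 -1.0000 -2.0000 1.5000]
Step 3: x=[6.6250 9.8750 15.1250 21.3750] v=[0.7500 -1.2500 1.2500 -0.7500]
Step 4: x=[6.1250 10.2500 16.2500 20.3750] v=[-1.0000 0.7500 2.2500 -2.0000]
Step 5: x=[5.1875 11.5625 16.4375 19.8125] v=[-1.8750 2.6250 0.3750 -1.1250]
Step 6: x=[4.9375 12.1250 15.8750 20.0625] v=[-0.5000 1.1250 -1.1250 0.5000]
Step 7: x=[5.7813 10.9688 15.5313 20.7188] v=[1.6875 -2.3125 -0.6875 1.3125]

Answer: 5.7813 10.9688 15.5313 20.7188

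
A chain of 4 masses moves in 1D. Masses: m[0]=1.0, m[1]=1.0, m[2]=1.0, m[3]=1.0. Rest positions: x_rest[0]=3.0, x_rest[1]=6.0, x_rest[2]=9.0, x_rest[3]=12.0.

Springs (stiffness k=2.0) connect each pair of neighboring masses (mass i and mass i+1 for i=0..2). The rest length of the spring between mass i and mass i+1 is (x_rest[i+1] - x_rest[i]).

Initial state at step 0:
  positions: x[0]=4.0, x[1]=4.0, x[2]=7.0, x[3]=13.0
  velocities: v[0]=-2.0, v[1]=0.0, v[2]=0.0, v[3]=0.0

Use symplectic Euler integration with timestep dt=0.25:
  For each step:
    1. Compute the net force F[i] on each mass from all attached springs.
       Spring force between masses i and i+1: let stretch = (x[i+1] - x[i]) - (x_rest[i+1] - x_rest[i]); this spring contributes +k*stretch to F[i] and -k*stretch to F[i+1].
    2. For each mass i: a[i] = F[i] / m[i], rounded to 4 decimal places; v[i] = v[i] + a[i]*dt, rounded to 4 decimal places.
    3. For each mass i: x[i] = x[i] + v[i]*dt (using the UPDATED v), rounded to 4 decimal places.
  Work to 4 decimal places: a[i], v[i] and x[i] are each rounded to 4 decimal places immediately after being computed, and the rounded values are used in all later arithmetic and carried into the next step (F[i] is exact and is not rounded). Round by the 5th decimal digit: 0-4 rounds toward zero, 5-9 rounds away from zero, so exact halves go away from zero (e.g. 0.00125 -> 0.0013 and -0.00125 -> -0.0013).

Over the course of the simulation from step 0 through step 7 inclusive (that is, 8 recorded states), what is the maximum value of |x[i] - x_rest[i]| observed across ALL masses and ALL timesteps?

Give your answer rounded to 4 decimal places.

Answer: 3.5615

Derivation:
Step 0: x=[4.0000 4.0000 7.0000 13.0000] v=[-2.0000 0.0000 0.0000 0.0000]
Step 1: x=[3.1250 4.3750 7.3750 12.6250] v=[-3.5000 1.5000 1.5000 -1.5000]
Step 2: x=[2.0313 4.9688 8.0313 11.9688] v=[-4.3750 2.3750 2.6250 -2.6250]
Step 3: x=[0.9297 5.5782 8.7969 11.1954] v=[-4.4063 2.4375 3.0625 -3.0938]
Step 4: x=[0.0342 6.0089 9.4600 10.4971] v=[-3.5821 1.7226 2.6524 -2.7931]
Step 5: x=[-0.4895 6.1241 9.8214 10.0442] v=[-2.0948 0.4608 1.4454 -1.8117]
Step 6: x=[-0.5615 5.8748 9.7484 9.9384] v=[-0.2880 -0.9974 -0.2919 -0.4231]
Step 7: x=[-0.2040 5.3051 9.2150 10.1839] v=[1.4302 -2.2788 -2.1337 0.9819]
Max displacement = 3.5615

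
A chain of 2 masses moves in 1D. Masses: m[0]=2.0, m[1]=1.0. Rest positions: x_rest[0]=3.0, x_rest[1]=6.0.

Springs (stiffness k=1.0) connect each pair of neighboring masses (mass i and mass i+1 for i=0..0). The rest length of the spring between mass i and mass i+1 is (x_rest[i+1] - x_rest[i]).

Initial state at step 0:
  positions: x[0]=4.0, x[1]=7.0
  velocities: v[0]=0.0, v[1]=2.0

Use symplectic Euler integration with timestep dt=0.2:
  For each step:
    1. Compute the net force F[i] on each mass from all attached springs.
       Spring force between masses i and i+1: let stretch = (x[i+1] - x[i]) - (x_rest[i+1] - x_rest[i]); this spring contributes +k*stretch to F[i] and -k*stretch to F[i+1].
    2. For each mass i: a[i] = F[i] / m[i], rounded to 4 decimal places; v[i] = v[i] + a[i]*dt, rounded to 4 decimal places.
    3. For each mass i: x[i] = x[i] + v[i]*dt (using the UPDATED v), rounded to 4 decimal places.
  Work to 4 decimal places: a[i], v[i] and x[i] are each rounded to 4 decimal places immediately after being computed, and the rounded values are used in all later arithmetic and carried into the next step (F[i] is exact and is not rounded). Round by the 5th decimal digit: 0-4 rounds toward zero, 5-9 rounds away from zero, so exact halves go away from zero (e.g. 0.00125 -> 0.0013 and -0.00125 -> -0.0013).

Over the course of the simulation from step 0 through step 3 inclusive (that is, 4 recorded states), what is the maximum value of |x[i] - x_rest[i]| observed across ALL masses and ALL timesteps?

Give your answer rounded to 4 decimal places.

Answer: 2.1370

Derivation:
Step 0: x=[4.0000 7.0000] v=[0.0000 2.0000]
Step 1: x=[4.0000 7.4000] v=[0.0000 2.0000]
Step 2: x=[4.0080 7.7840] v=[0.0400 1.9200]
Step 3: x=[4.0315 8.1370] v=[0.1176 1.7648]
Max displacement = 2.1370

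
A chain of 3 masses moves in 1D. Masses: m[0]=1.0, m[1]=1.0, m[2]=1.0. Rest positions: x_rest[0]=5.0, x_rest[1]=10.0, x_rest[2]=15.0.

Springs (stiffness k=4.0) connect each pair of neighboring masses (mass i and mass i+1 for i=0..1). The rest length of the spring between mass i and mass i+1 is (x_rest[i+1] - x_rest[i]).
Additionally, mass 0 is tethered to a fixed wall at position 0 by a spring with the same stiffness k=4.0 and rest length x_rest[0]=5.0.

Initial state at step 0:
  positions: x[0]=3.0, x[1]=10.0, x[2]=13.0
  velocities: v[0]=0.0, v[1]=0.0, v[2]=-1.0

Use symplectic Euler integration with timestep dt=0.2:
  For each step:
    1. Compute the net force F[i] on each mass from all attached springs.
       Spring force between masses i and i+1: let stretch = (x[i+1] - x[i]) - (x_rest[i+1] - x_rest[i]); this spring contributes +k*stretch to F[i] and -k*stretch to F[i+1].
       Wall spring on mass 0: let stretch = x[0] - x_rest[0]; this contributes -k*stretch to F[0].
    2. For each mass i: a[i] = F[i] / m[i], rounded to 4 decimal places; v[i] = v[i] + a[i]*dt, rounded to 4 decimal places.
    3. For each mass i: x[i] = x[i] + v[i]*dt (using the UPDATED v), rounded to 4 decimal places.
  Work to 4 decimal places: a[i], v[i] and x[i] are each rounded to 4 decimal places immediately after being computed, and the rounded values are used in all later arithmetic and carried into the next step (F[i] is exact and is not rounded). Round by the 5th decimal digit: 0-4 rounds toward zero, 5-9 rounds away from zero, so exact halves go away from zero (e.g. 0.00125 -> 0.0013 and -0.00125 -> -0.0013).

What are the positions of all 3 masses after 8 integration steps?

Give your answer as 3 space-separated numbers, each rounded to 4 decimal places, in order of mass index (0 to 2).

Step 0: x=[3.0000 10.0000 13.0000] v=[0.0000 0.0000 -1.0000]
Step 1: x=[3.6400 9.3600 13.1200] v=[3.2000 -3.2000 0.6000]
Step 2: x=[4.6128 8.4064 13.4384] v=[4.8640 -4.7680 1.5920]
Step 3: x=[5.4545 7.6509 13.7517] v=[4.2086 -3.7773 1.5664]
Step 4: x=[5.7749 7.5201 13.8889] v=[1.6021 -0.6538 0.6858]
Step 5: x=[5.4506 8.1291 13.8071] v=[-1.6217 3.0451 -0.4092]
Step 6: x=[4.6827 9.2180 13.6168] v=[-3.8394 5.4447 -0.9516]
Step 7: x=[3.8912 10.2851 13.5227] v=[-3.9573 5.3355 -0.4706]
Step 8: x=[3.5002 10.8472 13.7106] v=[-1.9551 2.8105 0.9393]

Answer: 3.5002 10.8472 13.7106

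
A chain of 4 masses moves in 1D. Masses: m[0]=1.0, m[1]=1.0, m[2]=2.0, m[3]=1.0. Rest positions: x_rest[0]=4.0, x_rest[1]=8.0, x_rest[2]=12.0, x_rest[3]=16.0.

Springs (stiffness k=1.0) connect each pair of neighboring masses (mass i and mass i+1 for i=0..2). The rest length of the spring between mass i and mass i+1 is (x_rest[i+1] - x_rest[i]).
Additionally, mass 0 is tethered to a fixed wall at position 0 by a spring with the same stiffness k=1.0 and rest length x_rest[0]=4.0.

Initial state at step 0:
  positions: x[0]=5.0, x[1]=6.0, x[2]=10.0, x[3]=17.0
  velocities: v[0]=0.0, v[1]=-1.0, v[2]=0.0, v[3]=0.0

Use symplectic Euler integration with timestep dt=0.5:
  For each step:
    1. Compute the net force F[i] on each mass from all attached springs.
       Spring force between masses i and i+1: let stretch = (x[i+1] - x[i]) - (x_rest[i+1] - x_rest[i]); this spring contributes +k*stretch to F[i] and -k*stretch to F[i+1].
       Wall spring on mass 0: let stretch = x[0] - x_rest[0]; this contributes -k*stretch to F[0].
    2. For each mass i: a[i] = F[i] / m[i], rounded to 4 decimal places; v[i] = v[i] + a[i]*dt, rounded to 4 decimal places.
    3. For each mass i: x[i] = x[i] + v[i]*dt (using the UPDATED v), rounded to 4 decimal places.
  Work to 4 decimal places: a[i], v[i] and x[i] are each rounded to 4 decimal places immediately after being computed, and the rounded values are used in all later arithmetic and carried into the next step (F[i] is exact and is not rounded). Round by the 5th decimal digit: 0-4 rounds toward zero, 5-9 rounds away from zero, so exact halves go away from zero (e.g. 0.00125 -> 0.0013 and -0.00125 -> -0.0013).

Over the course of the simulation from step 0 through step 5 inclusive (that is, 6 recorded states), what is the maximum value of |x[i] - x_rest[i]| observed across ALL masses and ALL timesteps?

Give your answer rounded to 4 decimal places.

Step 0: x=[5.0000 6.0000 10.0000 17.0000] v=[0.0000 -1.0000 0.0000 0.0000]
Step 1: x=[4.0000 6.2500 10.3750 16.2500] v=[-2.0000 0.5000 0.7500 -1.5000]
Step 2: x=[2.5625 6.9688 10.9688 15.0313] v=[-2.8750 1.4375 1.1875 -2.4375]
Step 3: x=[1.5860 7.5860 11.5704 13.7969] v=[-1.9531 1.2344 1.2032 -2.4688]
Step 4: x=[1.7130 7.6993 11.9523 13.0059] v=[0.2539 0.2266 0.7637 -1.5821]
Step 5: x=[2.9083 7.3793 11.9342 12.9515] v=[2.3906 -0.6401 -0.0362 -0.1089]
Max displacement = 3.0485

Answer: 3.0485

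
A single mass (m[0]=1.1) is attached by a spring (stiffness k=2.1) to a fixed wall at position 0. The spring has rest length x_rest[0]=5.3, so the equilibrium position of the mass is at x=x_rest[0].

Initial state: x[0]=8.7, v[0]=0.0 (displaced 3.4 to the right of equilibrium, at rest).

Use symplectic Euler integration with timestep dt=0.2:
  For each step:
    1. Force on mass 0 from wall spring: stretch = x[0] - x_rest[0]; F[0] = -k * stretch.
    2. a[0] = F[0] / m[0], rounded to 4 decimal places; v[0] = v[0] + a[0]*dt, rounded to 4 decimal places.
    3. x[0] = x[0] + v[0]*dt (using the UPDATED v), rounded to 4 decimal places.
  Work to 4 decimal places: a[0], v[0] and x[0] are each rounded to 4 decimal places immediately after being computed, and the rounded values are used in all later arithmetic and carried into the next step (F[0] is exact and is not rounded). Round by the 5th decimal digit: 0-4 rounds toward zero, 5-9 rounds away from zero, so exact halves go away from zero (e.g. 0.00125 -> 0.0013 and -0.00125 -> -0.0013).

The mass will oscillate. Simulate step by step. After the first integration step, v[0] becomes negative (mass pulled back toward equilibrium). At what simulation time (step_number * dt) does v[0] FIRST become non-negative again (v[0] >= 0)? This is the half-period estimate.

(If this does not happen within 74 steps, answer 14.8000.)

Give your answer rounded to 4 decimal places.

Step 0: x=[8.7000] v=[0.0000]
Step 1: x=[8.4404] v=[-1.2982]
Step 2: x=[7.9409] v=[-2.4973]
Step 3: x=[7.2398] v=[-3.5056]
Step 4: x=[6.3905] v=[-4.2463]
Step 5: x=[5.4580] v=[-4.6627]
Step 6: x=[4.5134] v=[-4.7230]
Step 7: x=[3.6289] v=[-4.4227]
Step 8: x=[2.8720] v=[-3.7846]
Step 9: x=[2.3005] v=[-2.8575]
Step 10: x=[1.9581] v=[-1.7122]
Step 11: x=[1.8709] v=[-0.4362]
Step 12: x=[2.0455] v=[0.8731]
First v>=0 after going negative at step 12, time=2.4000

Answer: 2.4000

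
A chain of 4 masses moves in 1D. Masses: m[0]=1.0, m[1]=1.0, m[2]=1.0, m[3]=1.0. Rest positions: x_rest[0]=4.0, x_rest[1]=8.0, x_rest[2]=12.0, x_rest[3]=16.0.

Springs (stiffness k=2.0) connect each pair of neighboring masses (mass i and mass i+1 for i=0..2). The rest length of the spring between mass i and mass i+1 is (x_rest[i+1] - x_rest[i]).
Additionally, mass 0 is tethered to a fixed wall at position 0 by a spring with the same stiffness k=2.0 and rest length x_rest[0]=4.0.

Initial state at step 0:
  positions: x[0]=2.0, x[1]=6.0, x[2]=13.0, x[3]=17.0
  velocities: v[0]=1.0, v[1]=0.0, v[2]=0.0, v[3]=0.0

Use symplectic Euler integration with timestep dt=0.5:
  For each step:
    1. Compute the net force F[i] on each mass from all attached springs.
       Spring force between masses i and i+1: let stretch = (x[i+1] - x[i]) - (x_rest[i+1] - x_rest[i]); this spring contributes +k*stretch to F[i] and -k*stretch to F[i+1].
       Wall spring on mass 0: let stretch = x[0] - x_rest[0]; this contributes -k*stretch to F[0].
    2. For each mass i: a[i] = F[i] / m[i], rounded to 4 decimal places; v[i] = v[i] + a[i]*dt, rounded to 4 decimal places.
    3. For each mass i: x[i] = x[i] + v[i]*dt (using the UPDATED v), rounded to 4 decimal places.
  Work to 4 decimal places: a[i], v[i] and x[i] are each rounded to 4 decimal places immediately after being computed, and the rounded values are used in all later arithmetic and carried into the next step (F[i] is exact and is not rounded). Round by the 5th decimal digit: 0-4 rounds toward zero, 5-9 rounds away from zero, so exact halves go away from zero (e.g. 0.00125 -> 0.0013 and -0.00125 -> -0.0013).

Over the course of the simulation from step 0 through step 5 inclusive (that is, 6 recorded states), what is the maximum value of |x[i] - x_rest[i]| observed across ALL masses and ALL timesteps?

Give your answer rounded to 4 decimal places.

Step 0: x=[2.0000 6.0000 13.0000 17.0000] v=[1.0000 0.0000 0.0000 0.0000]
Step 1: x=[3.5000 7.5000 11.5000 17.0000] v=[3.0000 3.0000 -3.0000 0.0000]
Step 2: x=[5.2500 9.0000 10.7500 16.2500] v=[3.5000 3.0000 -1.5000 -1.5000]
Step 3: x=[6.2500 9.5000 11.8750 14.7500] v=[2.0000 1.0000 2.2500 -3.0000]
Step 4: x=[5.7500 9.5625 13.2500 13.8125] v=[-1.0000 0.1250 2.7500 -1.8750]
Step 5: x=[4.2813 9.5625 13.0625 14.5938] v=[-2.9375 0.0000 -0.3750 1.5625]
Max displacement = 2.2500

Answer: 2.2500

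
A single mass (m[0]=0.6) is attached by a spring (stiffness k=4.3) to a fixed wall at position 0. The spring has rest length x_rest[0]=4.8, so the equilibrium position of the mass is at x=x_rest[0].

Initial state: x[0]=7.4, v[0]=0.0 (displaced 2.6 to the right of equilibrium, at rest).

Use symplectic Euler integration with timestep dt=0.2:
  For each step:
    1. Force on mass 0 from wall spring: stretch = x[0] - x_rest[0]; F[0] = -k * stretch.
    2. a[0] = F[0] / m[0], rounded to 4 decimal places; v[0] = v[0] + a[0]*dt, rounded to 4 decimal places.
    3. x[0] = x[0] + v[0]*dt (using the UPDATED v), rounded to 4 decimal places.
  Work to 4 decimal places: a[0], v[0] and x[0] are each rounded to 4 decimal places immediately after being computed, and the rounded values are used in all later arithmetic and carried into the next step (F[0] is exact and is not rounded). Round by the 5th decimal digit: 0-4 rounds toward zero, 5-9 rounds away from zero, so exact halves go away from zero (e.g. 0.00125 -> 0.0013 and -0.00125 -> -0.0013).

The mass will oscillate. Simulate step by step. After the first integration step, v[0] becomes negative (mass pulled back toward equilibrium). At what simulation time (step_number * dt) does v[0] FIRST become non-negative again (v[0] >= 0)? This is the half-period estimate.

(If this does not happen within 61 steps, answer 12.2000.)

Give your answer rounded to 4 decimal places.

Step 0: x=[7.4000] v=[0.0000]
Step 1: x=[6.6547] v=[-3.7267]
Step 2: x=[5.3777] v=[-6.3851]
Step 3: x=[3.9351] v=[-7.2131]
Step 4: x=[2.7404] v=[-5.9734]
Step 5: x=[2.1361] v=[-3.0213]
Step 6: x=[2.2955] v=[0.7970]
First v>=0 after going negative at step 6, time=1.2000

Answer: 1.2000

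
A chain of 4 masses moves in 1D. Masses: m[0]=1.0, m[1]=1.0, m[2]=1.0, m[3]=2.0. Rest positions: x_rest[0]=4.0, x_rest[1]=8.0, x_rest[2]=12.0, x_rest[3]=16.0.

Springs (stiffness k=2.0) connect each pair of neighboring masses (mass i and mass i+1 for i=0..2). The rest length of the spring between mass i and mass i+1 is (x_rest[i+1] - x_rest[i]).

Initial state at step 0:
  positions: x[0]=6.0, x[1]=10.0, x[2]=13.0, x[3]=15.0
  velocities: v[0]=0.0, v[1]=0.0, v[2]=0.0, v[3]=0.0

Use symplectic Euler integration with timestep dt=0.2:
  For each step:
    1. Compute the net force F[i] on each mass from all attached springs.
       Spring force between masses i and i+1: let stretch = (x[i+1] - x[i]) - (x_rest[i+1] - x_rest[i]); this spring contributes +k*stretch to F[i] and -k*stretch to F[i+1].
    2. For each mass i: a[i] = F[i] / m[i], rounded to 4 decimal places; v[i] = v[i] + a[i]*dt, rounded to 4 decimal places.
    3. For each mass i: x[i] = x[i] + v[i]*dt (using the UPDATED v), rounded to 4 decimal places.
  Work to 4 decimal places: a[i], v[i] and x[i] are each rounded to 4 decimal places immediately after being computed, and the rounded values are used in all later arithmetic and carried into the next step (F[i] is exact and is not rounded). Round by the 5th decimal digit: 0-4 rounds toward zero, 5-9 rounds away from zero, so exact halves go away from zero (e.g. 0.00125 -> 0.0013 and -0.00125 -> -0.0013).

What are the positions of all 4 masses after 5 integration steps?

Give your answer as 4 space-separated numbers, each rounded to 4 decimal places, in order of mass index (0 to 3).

Answer: 5.8035 9.0097 12.1938 15.9965

Derivation:
Step 0: x=[6.0000 10.0000 13.0000 15.0000] v=[0.0000 0.0000 0.0000 0.0000]
Step 1: x=[6.0000 9.9200 12.9200 15.0800] v=[0.0000 -0.4000 -0.4000 0.4000]
Step 2: x=[5.9936 9.7664 12.7728 15.2336] v=[-0.0320 -0.7680 -0.7360 0.7680]
Step 3: x=[5.9690 9.5515 12.5820 15.4488] v=[-0.1229 -1.0746 -0.9542 1.0758]
Step 4: x=[5.9110 9.2924 12.3781 15.7093] v=[-0.2899 -1.2954 -1.0197 1.3024]
Step 5: x=[5.8035 9.0097 12.1938 15.9965] v=[-0.5373 -1.4137 -0.9215 1.4362]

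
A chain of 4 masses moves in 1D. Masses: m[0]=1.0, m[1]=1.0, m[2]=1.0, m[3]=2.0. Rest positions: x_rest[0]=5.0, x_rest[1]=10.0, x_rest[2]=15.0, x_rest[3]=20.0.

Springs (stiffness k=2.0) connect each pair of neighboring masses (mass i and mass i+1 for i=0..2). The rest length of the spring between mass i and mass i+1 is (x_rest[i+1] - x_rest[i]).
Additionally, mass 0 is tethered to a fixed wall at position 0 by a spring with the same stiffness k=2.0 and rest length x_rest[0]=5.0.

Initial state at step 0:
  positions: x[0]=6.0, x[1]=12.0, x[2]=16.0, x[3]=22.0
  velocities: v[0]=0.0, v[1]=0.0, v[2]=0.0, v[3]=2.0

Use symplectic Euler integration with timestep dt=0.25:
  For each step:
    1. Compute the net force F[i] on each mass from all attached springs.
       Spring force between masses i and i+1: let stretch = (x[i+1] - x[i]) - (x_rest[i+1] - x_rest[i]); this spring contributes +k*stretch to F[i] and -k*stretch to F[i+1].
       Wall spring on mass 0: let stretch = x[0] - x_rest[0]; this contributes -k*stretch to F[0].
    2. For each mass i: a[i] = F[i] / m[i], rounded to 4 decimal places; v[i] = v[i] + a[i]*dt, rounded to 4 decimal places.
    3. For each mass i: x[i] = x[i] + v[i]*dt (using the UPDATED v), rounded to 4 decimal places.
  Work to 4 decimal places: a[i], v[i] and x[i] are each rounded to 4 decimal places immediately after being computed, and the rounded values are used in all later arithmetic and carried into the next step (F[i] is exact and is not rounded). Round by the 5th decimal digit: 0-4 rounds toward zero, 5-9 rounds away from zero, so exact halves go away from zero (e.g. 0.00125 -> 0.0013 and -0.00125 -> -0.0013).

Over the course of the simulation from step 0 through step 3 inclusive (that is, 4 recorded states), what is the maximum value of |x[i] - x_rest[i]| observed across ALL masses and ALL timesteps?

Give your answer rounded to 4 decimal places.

Answer: 3.0960

Derivation:
Step 0: x=[6.0000 12.0000 16.0000 22.0000] v=[0.0000 0.0000 0.0000 2.0000]
Step 1: x=[6.0000 11.7500 16.2500 22.4375] v=[0.0000 -1.0000 1.0000 1.7500]
Step 2: x=[5.9688 11.3438 16.7110 22.8008] v=[-0.1250 -1.6250 1.8438 1.4531]
Step 3: x=[5.8633 10.9366 17.2623 23.0960] v=[-0.4219 -1.6289 2.2051 1.1807]
Max displacement = 3.0960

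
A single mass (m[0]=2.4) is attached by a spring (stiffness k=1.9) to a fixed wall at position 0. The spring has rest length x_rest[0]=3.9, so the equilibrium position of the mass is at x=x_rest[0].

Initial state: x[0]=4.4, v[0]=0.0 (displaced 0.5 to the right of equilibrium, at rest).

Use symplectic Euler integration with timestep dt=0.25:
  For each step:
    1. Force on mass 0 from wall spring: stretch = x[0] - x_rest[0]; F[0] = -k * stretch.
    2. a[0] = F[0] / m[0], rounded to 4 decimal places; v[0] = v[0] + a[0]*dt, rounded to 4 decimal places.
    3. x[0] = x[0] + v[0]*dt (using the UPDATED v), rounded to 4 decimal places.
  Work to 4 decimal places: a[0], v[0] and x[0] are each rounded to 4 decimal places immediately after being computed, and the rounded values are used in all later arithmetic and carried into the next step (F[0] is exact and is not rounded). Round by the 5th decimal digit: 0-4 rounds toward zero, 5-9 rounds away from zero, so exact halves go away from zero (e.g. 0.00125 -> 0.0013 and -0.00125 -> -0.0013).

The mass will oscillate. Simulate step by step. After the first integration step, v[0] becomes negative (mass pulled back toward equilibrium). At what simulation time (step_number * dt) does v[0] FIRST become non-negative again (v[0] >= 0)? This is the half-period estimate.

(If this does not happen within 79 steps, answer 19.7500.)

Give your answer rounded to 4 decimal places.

Step 0: x=[4.4000] v=[0.0000]
Step 1: x=[4.3753] v=[-0.0990]
Step 2: x=[4.3270] v=[-0.1931]
Step 3: x=[4.2576] v=[-0.2776]
Step 4: x=[4.1705] v=[-0.3484]
Step 5: x=[4.0700] v=[-0.4019]
Step 6: x=[3.9611] v=[-0.4356]
Step 7: x=[3.8492] v=[-0.4477]
Step 8: x=[3.7398] v=[-0.4377]
Step 9: x=[3.6383] v=[-0.4060]
Step 10: x=[3.5498] v=[-0.3542]
Step 11: x=[3.4786] v=[-0.2849]
Step 12: x=[3.4282] v=[-0.2015]
Step 13: x=[3.4012] v=[-0.1081]
Step 14: x=[3.3989] v=[-0.0094]
Step 15: x=[3.4214] v=[0.0898]
First v>=0 after going negative at step 15, time=3.7500

Answer: 3.7500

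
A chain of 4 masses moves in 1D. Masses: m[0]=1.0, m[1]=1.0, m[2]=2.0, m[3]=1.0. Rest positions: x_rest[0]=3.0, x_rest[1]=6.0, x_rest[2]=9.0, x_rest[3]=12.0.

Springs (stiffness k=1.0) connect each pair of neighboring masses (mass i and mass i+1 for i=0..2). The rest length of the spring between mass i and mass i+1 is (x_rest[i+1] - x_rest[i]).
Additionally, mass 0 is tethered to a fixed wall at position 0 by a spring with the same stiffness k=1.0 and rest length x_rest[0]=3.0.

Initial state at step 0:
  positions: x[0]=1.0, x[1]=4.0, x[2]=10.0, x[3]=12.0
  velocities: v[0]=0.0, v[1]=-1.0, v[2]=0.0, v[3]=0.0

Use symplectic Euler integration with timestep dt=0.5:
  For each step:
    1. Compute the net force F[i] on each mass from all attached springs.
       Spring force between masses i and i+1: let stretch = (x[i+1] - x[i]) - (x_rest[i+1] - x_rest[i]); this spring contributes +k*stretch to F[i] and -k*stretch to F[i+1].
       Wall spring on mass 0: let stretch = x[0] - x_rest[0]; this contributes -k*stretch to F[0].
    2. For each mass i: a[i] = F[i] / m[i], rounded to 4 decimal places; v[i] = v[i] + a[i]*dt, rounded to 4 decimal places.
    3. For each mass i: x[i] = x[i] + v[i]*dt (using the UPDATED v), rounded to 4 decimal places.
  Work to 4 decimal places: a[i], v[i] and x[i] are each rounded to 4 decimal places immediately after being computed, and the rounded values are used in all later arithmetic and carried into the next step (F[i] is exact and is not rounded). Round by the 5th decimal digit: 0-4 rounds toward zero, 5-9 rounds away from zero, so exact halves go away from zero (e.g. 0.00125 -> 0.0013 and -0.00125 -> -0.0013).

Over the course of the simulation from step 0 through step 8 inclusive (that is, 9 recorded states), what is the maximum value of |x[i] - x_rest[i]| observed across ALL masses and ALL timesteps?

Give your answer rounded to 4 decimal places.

Answer: 2.6119

Derivation:
Step 0: x=[1.0000 4.0000 10.0000 12.0000] v=[0.0000 -1.0000 0.0000 0.0000]
Step 1: x=[1.5000 4.2500 9.5000 12.2500] v=[1.0000 0.5000 -1.0000 0.5000]
Step 2: x=[2.3125 5.1250 8.6875 12.5625] v=[1.6250 1.7500 -1.6250 0.6250]
Step 3: x=[3.2500 6.1875 7.9141 12.6563] v=[1.8750 2.1250 -1.5469 0.1875]
Step 4: x=[4.1094 6.9473 7.5176 12.3145] v=[1.7188 1.5196 -0.7930 -0.6836]
Step 5: x=[4.6510 7.1402 7.6495 11.5235] v=[1.0831 0.3858 0.2637 -1.5821]
Step 6: x=[4.6521 6.8381 8.2020 10.5140] v=[0.0022 -0.6042 1.1049 -2.0191]
Step 7: x=[4.0367 6.3305 8.8730 9.6765] v=[-1.2309 -1.0153 1.3420 -1.6751]
Step 8: x=[2.9855 5.8850 9.3267 9.3881] v=[-2.1024 -0.8910 0.9073 -0.5769]
Max displacement = 2.6119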